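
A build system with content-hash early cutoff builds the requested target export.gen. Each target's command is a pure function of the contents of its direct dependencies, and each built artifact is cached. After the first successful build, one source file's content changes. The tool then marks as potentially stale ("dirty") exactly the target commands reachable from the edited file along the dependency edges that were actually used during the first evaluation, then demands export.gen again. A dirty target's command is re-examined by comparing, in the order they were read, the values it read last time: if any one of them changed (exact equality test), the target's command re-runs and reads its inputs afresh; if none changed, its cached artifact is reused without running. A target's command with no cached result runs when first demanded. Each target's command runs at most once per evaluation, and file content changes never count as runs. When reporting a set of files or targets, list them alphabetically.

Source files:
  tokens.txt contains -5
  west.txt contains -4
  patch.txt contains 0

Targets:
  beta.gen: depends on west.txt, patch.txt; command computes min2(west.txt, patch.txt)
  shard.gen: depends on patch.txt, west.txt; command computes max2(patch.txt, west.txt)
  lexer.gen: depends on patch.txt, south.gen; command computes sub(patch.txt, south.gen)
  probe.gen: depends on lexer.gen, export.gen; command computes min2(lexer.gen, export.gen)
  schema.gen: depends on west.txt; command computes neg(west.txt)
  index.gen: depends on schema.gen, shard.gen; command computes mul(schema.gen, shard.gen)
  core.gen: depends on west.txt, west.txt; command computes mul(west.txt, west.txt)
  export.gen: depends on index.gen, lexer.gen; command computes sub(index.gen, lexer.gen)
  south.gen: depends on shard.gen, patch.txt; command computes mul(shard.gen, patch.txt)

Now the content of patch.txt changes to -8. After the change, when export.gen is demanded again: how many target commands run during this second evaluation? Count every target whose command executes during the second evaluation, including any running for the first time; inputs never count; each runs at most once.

Target commands that run: export.gen, index.gen, lexer.gen, shard.gen, south.gen — 5 in total.

First evaluation (everything demanded from the output):
  schema.gen = neg(-4) = 4
  shard.gen = max2(0, -4) = 0
  index.gen = mul(4, 0) = 0
  south.gen = mul(0, 0) = 0
  lexer.gen = sub(0, 0) = 0
  export.gen = sub(0, 0) = 0

Propagation after the edit:
  shard.gen: runs — patch.txt 0->-8; result -4.
  index.gen: runs — shard.gen 0->-4; result -16.
  south.gen: runs — shard.gen 0->-4; patch.txt 0->-8; result 32.
  lexer.gen: runs — patch.txt 0->-8; south.gen 0->32; result -40.
  export.gen: runs — index.gen 0->-16; lexer.gen 0->-40; result 24.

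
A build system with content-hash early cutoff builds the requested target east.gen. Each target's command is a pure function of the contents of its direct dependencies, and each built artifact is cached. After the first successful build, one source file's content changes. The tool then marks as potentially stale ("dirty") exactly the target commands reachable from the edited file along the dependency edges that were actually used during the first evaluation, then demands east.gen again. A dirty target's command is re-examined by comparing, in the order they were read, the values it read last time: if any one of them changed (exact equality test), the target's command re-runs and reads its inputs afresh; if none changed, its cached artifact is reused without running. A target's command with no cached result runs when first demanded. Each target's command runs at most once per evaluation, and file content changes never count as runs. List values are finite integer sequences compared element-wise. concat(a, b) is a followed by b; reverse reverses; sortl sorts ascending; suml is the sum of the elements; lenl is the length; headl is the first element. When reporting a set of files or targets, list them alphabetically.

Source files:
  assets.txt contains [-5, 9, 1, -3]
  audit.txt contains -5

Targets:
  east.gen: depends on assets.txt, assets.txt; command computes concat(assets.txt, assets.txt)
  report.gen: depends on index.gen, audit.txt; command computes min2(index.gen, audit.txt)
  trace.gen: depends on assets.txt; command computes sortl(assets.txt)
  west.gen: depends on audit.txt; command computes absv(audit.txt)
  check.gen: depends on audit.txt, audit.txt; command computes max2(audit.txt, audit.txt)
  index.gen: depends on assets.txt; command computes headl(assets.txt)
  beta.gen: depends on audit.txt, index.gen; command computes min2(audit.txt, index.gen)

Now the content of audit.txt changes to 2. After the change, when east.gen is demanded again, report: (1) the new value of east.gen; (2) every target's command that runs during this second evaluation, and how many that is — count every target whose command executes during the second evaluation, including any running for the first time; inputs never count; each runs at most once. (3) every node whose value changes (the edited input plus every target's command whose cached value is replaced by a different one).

New value of east.gen: [-5, 9, 1, -3, -5, 9, 1, -3].
Target commands that run: none — 0 in total.
Values that change: audit.txt.
Key observation: audit.txt is never demanded by the output, so the edit triggers no recomputation at all.

First evaluation (everything demanded from the output):
  east.gen = concat([-5, 9, 1, -3], [-5, 9, 1, -3]) = [-5, 9, 1, -3, -5, 9, 1, -3]

Propagation after the edit:
  audit.txt feeds no computation that the output demands — nothing is marked dirty and nothing runs.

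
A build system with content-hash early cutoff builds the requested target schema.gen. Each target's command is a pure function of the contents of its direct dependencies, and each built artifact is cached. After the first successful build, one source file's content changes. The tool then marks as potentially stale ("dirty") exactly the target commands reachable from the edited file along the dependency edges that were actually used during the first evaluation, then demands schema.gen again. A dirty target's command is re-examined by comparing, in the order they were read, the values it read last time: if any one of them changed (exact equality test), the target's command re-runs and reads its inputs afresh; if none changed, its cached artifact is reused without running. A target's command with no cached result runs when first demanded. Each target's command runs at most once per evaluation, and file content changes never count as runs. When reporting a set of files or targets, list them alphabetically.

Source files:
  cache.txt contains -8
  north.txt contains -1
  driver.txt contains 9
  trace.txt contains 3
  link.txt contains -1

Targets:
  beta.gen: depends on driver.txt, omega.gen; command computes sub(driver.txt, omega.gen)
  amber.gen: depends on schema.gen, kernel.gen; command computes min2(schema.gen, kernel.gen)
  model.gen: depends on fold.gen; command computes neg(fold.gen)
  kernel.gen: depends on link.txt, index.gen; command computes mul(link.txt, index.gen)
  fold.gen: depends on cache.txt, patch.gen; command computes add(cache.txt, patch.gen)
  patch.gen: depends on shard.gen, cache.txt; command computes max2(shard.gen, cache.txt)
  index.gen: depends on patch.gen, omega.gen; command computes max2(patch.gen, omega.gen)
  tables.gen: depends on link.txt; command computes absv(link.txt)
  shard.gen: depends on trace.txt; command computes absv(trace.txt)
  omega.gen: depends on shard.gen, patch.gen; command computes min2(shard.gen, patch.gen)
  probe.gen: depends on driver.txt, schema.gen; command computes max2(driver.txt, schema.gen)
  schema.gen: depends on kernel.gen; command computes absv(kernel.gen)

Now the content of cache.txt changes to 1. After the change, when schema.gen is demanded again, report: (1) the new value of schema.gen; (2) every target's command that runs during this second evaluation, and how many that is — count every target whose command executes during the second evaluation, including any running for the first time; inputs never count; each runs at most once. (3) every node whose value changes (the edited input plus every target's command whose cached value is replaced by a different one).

New value of schema.gen: 3.
Target commands that run: patch.gen — 1 in total.
Values that change: cache.txt.
Key observation: the change is absorbed at patch.gen — it re-runs but produces the same value, and the output's value is unchanged.

First evaluation (everything demanded from the output):
  shard.gen = absv(3) = 3
  patch.gen = max2(3, -8) = 3
  omega.gen = min2(3, 3) = 3
  index.gen = max2(3, 3) = 3
  kernel.gen = mul(-1, 3) = -3
  schema.gen = absv(-3) = 3

Propagation after the edit:
  patch.gen: runs — cache.txt -8->1; result 3 (same value as before).
  omega.gen: checked — values it read are unchanged (shard.gen unchanged, patch.gen unchanged); reused cached 3 without running.
  index.gen: checked — values it read are unchanged (patch.gen unchanged, omega.gen unchanged); reused cached 3 without running.
  kernel.gen: checked — values it read are unchanged (link.txt unchanged, index.gen unchanged); reused cached -3 without running.
  schema.gen: checked — values it read are unchanged (kernel.gen unchanged); reused cached 3 without running.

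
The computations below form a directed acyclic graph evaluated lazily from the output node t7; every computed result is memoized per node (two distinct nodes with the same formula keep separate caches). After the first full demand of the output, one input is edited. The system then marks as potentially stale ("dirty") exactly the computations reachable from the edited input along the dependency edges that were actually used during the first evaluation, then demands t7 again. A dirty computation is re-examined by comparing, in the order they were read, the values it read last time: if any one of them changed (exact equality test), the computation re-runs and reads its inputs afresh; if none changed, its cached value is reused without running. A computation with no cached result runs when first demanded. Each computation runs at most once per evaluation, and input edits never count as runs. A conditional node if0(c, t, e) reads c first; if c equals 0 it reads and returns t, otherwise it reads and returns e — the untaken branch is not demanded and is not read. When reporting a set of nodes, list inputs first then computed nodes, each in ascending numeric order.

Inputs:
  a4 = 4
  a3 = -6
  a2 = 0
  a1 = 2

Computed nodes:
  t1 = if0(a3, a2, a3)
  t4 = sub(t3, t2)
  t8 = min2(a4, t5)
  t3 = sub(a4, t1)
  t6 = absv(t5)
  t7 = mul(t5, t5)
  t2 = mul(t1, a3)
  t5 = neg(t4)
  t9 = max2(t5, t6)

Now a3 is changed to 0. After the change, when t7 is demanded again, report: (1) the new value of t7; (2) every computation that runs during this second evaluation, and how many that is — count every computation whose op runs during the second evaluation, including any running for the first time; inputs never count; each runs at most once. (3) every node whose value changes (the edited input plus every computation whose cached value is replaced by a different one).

Demanding t7 again yields 16.
6 computations run: t1, t2, t3, t4, t5, t7.
The nodes whose values change: a3, t1, t2, t3, t4, t5, t7.

First demand of the output computes:
  t1 = if0(a3=-6 -> else branch a3) = -6
  t2 = mul(-6, -6) = 36
  t3 = sub(4, -6) = 10
  t4 = sub(10, 36) = -26
  t5 = neg(-26) = 26
  t7 = mul(26, 26) = 676

After the edit, cleaning proceeds:
  t1: a read changed (a3 -6->0; a3 -6->0) — executes, giving 0.
  t2: a read changed (t1 -6->0; a3 -6->0) — executes, giving 0.
  t3: a read changed (t1 -6->0) — executes, giving 4.
  t4: a read changed (t3 10->4; t2 36->0) — executes, giving 4.
  t5: a read changed (t4 -26->4) — executes, giving -4.
  t7: a read changed (t5 26->-4; t5 26->-4) — executes, giving 16.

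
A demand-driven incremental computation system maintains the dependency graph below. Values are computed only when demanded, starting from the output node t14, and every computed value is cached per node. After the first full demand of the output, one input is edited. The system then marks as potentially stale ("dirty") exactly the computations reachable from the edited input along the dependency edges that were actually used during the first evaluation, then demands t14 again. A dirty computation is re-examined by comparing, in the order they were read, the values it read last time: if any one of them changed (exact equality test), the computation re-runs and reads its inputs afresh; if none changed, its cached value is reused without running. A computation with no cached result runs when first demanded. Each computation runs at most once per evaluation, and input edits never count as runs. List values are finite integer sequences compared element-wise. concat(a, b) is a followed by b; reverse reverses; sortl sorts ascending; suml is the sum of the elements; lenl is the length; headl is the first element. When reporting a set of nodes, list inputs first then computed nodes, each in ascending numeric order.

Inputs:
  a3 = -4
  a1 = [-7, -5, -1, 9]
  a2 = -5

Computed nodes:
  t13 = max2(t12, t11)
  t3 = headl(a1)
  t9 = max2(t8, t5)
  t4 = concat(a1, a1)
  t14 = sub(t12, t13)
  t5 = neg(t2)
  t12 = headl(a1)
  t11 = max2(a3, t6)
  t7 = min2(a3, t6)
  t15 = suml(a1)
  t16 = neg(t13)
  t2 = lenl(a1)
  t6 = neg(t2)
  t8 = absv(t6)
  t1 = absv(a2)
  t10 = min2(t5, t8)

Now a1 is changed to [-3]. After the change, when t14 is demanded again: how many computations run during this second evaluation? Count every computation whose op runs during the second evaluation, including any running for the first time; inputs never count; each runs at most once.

First evaluation (everything demanded from the output):
  t2 = lenl([-7, -5, -1, 9]) = 4
  t6 = neg(4) = -4
  t11 = max2(-4, -4) = -4
  t12 = headl([-7, -5, -1, 9]) = -7
  t13 = max2(-7, -4) = -4
  t14 = sub(-7, -4) = -3

Propagation after the edit:
  t2: runs — a1 [-7, -5, -1, 9]->[-3]; result 1.
  t6: runs — t2 4->1; result -1.
  t11: runs — t6 -4->-1; result -1.
  t12: runs — a1 [-7, -5, -1, 9]->[-3]; result -3.
  t13: runs — t12 -7->-3; t11 -4->-1; result -1.
  t14: runs — t12 -7->-3; t13 -4->-1; result -2.

Computations that run: t2, t6, t11, t12, t13, t14 — 6 in total.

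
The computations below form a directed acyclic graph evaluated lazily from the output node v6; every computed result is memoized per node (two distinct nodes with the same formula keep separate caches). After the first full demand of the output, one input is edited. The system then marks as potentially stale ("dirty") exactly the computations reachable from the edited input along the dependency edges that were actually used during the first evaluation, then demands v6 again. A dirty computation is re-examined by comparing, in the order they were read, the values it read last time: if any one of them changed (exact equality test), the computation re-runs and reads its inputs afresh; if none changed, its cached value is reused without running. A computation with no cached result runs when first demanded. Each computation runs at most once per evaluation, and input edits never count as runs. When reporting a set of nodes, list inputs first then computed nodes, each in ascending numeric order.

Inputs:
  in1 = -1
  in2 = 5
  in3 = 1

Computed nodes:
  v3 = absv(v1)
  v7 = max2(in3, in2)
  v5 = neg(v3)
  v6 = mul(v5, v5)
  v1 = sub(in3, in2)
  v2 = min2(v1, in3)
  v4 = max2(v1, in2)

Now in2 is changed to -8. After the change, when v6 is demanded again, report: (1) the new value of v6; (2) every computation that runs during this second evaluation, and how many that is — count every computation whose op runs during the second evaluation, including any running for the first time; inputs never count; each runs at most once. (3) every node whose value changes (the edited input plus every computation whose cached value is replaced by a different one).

Demanding v6 again yields 81.
4 computations run: v1, v3, v5, v6.
The nodes whose values change: in2, v1, v3, v5, v6.

First demand of the output computes:
  v1 = sub(1, 5) = -4
  v3 = absv(-4) = 4
  v5 = neg(4) = -4
  v6 = mul(-4, -4) = 16

After the edit, cleaning proceeds:
  v1: a read changed (in2 5->-8) — executes, giving 9.
  v3: a read changed (v1 -4->9) — executes, giving 9.
  v5: a read changed (v3 4->9) — executes, giving -9.
  v6: a read changed (v5 -4->-9; v5 -4->-9) — executes, giving 81.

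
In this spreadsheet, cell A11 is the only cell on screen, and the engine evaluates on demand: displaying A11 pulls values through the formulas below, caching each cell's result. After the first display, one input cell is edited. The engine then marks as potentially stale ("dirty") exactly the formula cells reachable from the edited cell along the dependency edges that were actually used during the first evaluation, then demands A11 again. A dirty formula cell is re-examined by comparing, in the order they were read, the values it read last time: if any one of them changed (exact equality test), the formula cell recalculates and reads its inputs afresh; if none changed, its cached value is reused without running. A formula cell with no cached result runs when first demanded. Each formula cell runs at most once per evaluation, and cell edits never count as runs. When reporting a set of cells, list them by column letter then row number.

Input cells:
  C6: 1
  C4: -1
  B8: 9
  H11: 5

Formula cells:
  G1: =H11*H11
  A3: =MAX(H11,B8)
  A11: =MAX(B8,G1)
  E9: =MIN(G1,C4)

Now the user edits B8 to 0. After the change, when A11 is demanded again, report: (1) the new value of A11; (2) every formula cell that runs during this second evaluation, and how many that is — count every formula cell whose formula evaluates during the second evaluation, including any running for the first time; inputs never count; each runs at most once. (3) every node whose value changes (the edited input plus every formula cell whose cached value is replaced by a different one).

A11 now evaluates to 25.
Run set: A11 (1 run).
Changed values: B8.

Initial pass — values computed on the first demand:
  G1 = 5 * 5 = 25
  A11 = MAX(9, 25) = 25

Second demand — change propagation:
  A11: re-runs because B8 9->0; new result 25 (unchanged).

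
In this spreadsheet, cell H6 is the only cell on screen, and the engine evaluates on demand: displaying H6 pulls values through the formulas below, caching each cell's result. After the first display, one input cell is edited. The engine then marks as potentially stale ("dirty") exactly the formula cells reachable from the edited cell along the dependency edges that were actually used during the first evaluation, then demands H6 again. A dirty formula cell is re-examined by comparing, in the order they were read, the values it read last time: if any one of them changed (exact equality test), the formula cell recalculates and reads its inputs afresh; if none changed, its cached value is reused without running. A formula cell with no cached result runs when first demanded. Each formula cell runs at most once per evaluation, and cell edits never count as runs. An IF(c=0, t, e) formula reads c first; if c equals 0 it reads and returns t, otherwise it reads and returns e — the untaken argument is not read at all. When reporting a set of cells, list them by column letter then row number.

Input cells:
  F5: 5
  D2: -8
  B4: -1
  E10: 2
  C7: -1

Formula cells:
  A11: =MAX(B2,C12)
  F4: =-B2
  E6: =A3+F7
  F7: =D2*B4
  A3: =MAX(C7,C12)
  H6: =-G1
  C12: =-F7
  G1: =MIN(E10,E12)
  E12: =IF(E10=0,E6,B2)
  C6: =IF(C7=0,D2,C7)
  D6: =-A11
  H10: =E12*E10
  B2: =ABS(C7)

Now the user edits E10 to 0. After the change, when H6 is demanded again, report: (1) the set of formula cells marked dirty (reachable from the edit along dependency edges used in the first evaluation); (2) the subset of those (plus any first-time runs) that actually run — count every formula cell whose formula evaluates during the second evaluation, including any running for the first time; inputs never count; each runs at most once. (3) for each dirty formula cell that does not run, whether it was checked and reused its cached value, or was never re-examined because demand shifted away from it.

Dirty set: E12, G1, H6.
Run set: A3, C12, E6, E12, F7, G1, H6 (7 run).
All dirty formula cells ended up running.
The important point: the flipped condition pulls in fresh nodes; A3, C12, E6, F7 run for the first time.

Initial pass — values computed on the first demand:
  B2 = ABS(-1) = 1
  E12 = IF(E10=0: E10=2 -> else branch B2) = 1
  G1 = MIN(2, 1) = 1
  H6 = -(1) = -1

Second demand — change propagation:
  F7: newly demanded (no cache) — executes and yields 8.
  C12: newly demanded (no cache) — executes and yields -8.
  A3: newly demanded (no cache) — executes and yields -1.
  E6: newly demanded (no cache) — executes and yields 7.
  E12: re-runs because E10 2->0; new result 7.
  G1: re-runs because E10 2->0; E12 1->7; new result 0.
  H6: re-runs because G1 1->0; new result 0.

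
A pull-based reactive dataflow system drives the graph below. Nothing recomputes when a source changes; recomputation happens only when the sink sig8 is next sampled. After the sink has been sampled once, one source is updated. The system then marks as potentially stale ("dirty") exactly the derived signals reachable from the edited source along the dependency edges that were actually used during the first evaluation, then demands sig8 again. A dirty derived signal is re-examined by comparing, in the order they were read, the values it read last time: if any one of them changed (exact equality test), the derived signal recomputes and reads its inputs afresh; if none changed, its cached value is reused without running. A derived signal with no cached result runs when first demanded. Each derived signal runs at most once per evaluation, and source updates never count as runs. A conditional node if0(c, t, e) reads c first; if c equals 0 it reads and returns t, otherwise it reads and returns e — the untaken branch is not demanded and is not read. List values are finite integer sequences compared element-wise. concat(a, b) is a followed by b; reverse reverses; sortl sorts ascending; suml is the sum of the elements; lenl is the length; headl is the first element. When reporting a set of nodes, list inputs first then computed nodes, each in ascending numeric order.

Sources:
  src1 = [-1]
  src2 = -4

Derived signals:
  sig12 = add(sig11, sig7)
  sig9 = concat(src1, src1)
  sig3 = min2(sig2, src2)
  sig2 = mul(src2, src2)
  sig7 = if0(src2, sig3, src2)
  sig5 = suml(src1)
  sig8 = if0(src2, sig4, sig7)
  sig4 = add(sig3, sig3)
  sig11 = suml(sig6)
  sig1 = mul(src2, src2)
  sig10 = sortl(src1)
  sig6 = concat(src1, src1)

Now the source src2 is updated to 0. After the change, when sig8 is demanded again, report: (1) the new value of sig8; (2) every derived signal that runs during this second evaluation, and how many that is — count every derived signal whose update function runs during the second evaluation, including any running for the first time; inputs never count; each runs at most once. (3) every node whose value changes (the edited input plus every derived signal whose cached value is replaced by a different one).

First evaluation (everything demanded from the output):
  sig7 = if0(src2=-4 -> else branch src2) = -4
  sig8 = if0(src2=-4 -> else branch sig7) = -4

Propagation after the edit:
  sig2: demanded for the first time — runs, produces 0.
  sig3: demanded for the first time — runs, produces 0.
  sig4: demanded for the first time — runs, produces 0.
  sig7: marked dirty but never re-examined — demand shifted away from it.
  sig8: runs — src2 -4->0; result 0.

Key observation: a condition flipped, so demand moved to the other branch — sig7 is never re-examined.

New value of sig8: 0.
Derived signals that run: sig2, sig3, sig4, sig8 — 4 in total.
Values that change: src2, sig8.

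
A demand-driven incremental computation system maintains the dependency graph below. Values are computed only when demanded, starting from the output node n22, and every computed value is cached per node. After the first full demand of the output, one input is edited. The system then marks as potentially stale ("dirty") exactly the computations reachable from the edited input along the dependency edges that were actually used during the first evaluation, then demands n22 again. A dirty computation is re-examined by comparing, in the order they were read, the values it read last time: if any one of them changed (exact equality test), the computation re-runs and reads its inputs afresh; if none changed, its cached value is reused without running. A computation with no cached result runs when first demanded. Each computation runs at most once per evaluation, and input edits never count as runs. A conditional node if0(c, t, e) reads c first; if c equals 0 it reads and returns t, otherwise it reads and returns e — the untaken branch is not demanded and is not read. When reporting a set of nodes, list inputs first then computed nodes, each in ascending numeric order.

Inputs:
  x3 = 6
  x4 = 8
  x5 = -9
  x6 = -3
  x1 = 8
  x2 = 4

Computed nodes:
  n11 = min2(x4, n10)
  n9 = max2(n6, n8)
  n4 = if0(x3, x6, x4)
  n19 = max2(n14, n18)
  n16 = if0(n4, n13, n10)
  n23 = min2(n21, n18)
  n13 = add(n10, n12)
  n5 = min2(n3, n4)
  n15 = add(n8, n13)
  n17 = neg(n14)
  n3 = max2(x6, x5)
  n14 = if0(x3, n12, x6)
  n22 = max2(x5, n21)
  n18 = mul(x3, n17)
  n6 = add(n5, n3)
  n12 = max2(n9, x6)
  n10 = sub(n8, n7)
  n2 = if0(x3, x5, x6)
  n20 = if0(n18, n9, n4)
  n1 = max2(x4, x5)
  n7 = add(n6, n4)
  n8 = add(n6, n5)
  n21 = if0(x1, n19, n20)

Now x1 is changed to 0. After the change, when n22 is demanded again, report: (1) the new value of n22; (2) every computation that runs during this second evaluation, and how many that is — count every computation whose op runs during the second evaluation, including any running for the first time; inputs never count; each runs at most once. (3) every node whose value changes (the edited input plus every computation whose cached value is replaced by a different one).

First evaluation (everything demanded from the output):
  n4 = if0(x3=6 -> else branch x4) = 8
  n14 = if0(x3=6 -> else branch x6) = -3
  n17 = neg(-3) = 3
  n18 = mul(6, 3) = 18
  n20 = if0(n18=18 -> else branch n4) = 8
  n21 = if0(x1=8 -> else branch n20) = 8
  n22 = max2(-9, 8) = 8

Propagation after the edit:
  n19: demanded for the first time — runs, produces 18.
  n21: runs — x1 8->0; result 18.
  n22: runs — n21 8->18; result 18.

Key observation: a condition flipped, so demand reaches new nodes — n19 runs for the first time.

New value of n22: 18.
Computations that run: n19, n21, n22 — 3 in total.
Values that change: x1, n21, n22.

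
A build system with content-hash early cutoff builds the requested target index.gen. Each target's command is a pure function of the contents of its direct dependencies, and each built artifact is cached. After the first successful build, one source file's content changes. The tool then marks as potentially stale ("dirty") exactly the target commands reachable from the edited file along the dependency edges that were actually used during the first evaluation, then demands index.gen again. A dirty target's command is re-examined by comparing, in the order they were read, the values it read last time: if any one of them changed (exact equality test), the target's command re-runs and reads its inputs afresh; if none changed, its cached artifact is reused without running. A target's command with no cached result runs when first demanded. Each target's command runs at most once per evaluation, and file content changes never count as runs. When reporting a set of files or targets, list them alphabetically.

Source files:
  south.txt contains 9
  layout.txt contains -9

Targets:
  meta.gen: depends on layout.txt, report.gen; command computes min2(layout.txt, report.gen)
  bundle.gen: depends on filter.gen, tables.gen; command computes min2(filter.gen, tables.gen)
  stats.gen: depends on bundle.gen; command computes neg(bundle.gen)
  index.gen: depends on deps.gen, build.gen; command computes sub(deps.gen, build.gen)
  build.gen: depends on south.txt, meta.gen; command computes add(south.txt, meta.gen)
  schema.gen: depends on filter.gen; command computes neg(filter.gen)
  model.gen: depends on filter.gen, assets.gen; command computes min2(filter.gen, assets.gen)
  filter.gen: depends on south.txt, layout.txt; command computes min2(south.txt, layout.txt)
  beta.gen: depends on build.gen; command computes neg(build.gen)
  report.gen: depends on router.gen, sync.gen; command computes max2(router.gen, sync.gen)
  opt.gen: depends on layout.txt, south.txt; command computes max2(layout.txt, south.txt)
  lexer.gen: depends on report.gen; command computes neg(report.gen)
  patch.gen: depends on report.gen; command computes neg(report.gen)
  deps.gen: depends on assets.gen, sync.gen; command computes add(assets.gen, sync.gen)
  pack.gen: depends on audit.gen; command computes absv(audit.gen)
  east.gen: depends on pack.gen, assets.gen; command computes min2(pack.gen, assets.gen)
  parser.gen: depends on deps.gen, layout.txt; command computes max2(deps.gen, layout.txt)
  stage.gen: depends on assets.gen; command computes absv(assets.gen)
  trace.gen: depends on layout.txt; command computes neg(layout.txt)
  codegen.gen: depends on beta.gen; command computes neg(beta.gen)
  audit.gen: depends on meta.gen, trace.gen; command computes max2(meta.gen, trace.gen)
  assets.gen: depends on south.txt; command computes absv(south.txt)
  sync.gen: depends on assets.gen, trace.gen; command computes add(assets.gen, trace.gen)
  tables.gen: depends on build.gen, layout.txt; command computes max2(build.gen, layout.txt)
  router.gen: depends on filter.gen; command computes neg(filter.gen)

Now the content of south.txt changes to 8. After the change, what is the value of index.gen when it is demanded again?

New value of index.gen: 26.
Key observation: the cutoff stops propagation at router.gen — its inputs' values are unchanged, so it reuses its cache.

First evaluation (everything demanded from the output):
  assets.gen = absv(9) = 9
  filter.gen = min2(9, -9) = -9
  router.gen = neg(-9) = 9
  trace.gen = neg(-9) = 9
  sync.gen = add(9, 9) = 18
  deps.gen = add(9, 18) = 27
  report.gen = max2(9, 18) = 18
  meta.gen = min2(-9, 18) = -9
  build.gen = add(9, -9) = 0
  index.gen = sub(27, 0) = 27

Propagation after the edit:
  assets.gen: runs — south.txt 9->8; result 8.
  filter.gen: runs — south.txt 9->8; result -9 (same value as before).
  router.gen: checked — values it read are unchanged (filter.gen unchanged); reused cached 9 without running.
  sync.gen: runs — assets.gen 9->8; result 17.
  deps.gen: runs — assets.gen 9->8; sync.gen 18->17; result 25.
  report.gen: runs — sync.gen 18->17; result 17.
  meta.gen: runs — report.gen 18->17; result -9 (same value as before).
  build.gen: runs — south.txt 9->8; result -1.
  index.gen: runs — deps.gen 27->25; build.gen 0->-1; result 26.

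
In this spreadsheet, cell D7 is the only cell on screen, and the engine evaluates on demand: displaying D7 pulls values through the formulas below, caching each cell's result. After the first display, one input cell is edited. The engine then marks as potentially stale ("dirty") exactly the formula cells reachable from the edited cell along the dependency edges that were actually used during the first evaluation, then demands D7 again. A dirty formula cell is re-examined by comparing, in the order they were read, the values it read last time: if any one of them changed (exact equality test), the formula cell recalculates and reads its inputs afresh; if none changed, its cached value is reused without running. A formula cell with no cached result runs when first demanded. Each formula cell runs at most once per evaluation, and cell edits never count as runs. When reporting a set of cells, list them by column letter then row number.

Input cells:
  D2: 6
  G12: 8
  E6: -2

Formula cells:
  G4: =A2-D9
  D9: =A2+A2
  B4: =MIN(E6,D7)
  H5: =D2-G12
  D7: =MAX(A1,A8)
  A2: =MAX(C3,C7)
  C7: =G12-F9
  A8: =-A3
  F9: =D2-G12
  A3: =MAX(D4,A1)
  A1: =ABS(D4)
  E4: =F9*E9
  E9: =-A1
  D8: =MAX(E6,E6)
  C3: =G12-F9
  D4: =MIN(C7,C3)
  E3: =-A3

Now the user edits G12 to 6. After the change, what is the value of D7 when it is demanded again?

Initial pass — values computed on the first demand:
  F9 = 6 - 8 = -2
  C3 = 8 - -2 = 10
  C7 = 8 - -2 = 10
  D4 = MIN(10, 10) = 10
  A1 = ABS(10) = 10
  A3 = MAX(10, 10) = 10
  A8 = -(10) = -10
  D7 = MAX(10, -10) = 10

Second demand — change propagation:
  F9: re-runs because G12 8->6; new result 0.
  C3: re-runs because G12 8->6; F9 -2->0; new result 6.
  C7: re-runs because G12 8->6; F9 -2->0; new result 6.
  D4: re-runs because C7 10->6; C3 10->6; new result 6.
  A1: re-runs because D4 10->6; new result 6.
  A3: re-runs because D4 10->6; A1 10->6; new result 6.
  A8: re-runs because A3 10->6; new result -6.
  D7: re-runs because A1 10->6; A8 -10->-6; new result 6.

D7 now evaluates to 6.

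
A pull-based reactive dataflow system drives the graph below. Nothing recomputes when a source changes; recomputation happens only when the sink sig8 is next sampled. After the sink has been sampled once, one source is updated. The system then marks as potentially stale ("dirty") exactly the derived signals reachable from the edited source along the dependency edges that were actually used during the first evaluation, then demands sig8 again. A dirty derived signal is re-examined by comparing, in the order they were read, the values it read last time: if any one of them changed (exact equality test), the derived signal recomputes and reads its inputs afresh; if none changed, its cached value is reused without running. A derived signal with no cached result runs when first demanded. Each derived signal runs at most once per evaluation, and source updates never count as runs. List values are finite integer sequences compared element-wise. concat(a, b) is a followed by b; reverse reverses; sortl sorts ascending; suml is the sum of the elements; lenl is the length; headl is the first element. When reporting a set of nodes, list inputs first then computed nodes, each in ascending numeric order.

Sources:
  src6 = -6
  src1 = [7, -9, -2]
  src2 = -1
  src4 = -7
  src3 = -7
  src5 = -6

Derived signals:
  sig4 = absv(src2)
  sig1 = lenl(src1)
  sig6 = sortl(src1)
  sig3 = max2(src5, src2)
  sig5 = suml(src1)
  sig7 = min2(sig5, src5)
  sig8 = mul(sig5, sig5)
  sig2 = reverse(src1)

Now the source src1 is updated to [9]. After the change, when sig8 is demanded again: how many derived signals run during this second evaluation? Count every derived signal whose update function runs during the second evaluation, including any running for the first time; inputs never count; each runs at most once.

Derived signals that run: sig5, sig8 — 2 in total.

First evaluation (everything demanded from the output):
  sig5 = suml([7, -9, -2]) = -4
  sig8 = mul(-4, -4) = 16

Propagation after the edit:
  sig5: runs — src1 [7, -9, -2]->[9]; result 9.
  sig8: runs — sig5 -4->9; sig5 -4->9; result 81.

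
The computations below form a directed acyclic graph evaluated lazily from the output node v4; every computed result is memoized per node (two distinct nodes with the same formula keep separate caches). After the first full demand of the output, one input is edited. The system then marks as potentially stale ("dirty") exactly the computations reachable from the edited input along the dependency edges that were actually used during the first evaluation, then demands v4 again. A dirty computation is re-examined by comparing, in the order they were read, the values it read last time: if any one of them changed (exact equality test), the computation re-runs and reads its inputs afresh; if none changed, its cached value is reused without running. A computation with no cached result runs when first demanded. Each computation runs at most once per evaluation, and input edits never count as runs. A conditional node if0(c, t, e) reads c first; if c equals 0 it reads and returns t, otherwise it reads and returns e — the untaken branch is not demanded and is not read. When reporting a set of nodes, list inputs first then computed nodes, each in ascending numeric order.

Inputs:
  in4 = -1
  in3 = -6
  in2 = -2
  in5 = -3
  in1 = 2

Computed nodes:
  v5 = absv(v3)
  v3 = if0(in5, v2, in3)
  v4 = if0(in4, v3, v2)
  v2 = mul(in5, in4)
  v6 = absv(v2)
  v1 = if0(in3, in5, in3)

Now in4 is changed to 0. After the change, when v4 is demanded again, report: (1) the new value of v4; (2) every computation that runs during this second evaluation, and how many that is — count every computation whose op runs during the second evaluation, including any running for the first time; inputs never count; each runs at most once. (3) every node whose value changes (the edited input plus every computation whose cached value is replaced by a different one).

Demanding v4 again yields -6.
2 computations run: v3, v4.
The nodes whose values change: in4, v4.
Note the branch switch — demand abandons v2, which is never re-examined.

First demand of the output computes:
  v2 = mul(-3, -1) = 3
  v4 = if0(in4=-1 -> else branch v2) = 3

After the edit, cleaning proceeds:
  v2: stays stale; no demand reaches it after the flip.
  v3: had never run; runs now, result -6.
  v4: a read changed (in4 -1->0) — executes, giving -6.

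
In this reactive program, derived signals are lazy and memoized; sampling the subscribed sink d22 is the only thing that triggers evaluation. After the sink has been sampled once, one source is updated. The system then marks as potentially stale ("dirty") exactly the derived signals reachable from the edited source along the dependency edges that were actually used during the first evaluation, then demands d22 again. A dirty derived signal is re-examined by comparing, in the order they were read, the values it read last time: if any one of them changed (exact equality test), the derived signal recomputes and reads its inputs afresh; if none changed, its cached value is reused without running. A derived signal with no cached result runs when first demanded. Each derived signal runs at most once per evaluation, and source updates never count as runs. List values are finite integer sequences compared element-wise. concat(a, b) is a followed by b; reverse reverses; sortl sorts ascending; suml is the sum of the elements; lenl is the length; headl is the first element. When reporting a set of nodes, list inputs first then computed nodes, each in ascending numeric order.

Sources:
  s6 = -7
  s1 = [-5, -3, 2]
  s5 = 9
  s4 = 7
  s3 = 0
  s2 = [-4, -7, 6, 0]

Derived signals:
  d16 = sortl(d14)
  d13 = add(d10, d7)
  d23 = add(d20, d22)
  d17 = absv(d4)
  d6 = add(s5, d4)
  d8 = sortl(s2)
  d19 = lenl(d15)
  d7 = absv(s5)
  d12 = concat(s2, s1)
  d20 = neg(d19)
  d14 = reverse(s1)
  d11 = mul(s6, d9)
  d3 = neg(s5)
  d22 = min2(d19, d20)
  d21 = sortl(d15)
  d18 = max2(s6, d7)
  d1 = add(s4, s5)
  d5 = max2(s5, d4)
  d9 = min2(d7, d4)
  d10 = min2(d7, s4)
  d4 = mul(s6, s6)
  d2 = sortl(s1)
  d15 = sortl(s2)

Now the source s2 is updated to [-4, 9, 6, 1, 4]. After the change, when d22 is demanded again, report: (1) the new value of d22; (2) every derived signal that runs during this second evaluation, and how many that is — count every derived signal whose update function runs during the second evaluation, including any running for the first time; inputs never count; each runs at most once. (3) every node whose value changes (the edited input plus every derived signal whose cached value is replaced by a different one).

Demanding d22 again yields -5.
4 derived signals run: d15, d19, d20, d22.
The nodes whose values change: s2, d15, d19, d20, d22.

First demand of the output computes:
  d15 = sortl([-4, -7, 6, 0]) = [-7, -4, 0, 6]
  d19 = lenl([-7, -4, 0, 6]) = 4
  d20 = neg(4) = -4
  d22 = min2(4, -4) = -4

After the edit, cleaning proceeds:
  d15: a read changed (s2 [-4, -7, 6, 0]->[-4, 9, 6, 1, 4]) — executes, giving [-4, 1, 4, 6, 9].
  d19: a read changed (d15 [-7, -4, 0, 6]->[-4, 1, 4, 6, 9]) — executes, giving 5.
  d20: a read changed (d19 4->5) — executes, giving -5.
  d22: a read changed (d19 4->5; d20 -4->-5) — executes, giving -5.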